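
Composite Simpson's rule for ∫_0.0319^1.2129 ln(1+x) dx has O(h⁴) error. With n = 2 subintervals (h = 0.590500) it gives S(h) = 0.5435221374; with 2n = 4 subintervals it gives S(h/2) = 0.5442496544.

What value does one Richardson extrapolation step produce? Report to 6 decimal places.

Error is O(h^4); halving h shrinks it by 2^4 = 16.
16*0.5442496544 = 8.7079944704; subtract 0.5435221374 → 8.1644723330
Divide by 2^4 − 1 = 15.
(16*0.5442496544 − 0.5435221374)/(16 − 1) = 0.5442981555

0.544298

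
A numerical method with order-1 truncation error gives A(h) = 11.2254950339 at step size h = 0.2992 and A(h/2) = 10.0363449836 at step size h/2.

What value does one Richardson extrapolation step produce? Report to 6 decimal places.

8.847195

Error is O(h^1); halving h shrinks it by 2^1 = 2.
2·10.0363449836 = 20.0726899672; 20.0726899672 − 11.2254950339 = 8.8471949333
(2·10.0363449836 − 11.2254950339)/(2 − 1) = 8.8471949333
Gap between inputs: 1.189e+00; correction applied: −1.1891500503.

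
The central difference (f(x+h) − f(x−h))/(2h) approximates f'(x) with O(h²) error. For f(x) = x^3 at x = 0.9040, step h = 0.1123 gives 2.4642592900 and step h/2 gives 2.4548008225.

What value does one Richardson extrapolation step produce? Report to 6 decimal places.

2.451648

r = 2, so 2^r = 4.
Weighted: 9.8192032900 − 2.4642592900 = 7.3549440000
Denominator 4 − 1 = 3.
R = 7.3549440000/3 = 2.4516480000
Shift from A(h/2): −0.0031528225.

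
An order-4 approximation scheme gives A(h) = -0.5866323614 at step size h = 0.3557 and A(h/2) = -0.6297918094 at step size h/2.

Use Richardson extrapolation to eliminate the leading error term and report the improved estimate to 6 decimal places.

Method order is 4; weight 2^4 = 16.
Top: 16(-0.6297918094) − (-0.5866323614) = -9.4900365890
(16·(-0.6297918094) − (-0.5866323614))/(16 − 1) = -0.6326691059

-0.632669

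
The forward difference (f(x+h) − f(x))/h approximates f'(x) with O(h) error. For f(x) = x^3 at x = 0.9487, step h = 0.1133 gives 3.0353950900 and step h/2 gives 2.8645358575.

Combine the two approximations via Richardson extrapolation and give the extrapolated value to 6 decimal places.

2.693677

With r = 1 the leading error scales as h^1, so the weight is 2^1 = 2.
2^1 × A(h/2) = 5.7290717150; minus A(h) gives 2.6936766250.
Denominator 2 − 1 = 1.
(2 × 2.8645358575 − 3.0353950900)/(2 − 1) = 2.6936766250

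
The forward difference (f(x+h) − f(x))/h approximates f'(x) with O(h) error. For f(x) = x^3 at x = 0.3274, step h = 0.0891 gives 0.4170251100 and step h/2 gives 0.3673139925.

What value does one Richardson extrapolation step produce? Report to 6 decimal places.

Leading term ∝ h^1; use weight 2 = 2^1.
Weighted: 0.7346279850 − 0.4170251100 = 0.3176028750
(2*0.3673139925 − 0.4170251100)/(2 − 1) = 0.3176028750
Shift from A(h/2): −0.0497111175.

0.317603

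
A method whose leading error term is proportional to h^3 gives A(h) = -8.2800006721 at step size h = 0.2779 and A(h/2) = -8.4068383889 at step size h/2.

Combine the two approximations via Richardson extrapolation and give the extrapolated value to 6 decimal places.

Order 3 gives 2^r = 8 and 2^r − 1 = 7.
8*(-8.4068383889) = -67.2547071112; subtract (-8.2800006721) → -58.9747064391
(8*(-8.4068383889) − (-8.2800006721))/(8 − 1) = -8.4249580627

-8.424958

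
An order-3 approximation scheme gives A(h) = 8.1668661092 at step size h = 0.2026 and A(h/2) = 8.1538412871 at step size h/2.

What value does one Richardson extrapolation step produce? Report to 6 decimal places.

8.151981

r = 3, so 2^r = 8.
8 × 8.1538412871 = 65.2307302968; 65.2307302968 − 8.1668661092 = 57.0638641876
Divide by 2^3 − 1 = 7.
Extrapolated: 57.0638641876 / 7 = 8.1519805982
Gap between inputs: 1.302e-02; correction applied: −0.0018606889.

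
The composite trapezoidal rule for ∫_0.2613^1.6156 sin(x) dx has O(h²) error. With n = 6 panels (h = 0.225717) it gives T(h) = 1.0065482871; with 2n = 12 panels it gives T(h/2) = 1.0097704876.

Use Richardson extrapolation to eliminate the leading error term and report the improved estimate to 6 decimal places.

1.010845

Error is O(h^2); halving h shrinks it by 2^2 = 4.
Numerator 4*A(h/2) − A(h) = 4*1.0097704876 − 1.0065482871 = 3.0325336633
(4*1.0097704876 − 1.0065482871)/(4 − 1) = 1.0108445544
Correction |R − A(h/2)| = 1.074e-03; gap |A(h/2) − A(h)| = 3.222e-03.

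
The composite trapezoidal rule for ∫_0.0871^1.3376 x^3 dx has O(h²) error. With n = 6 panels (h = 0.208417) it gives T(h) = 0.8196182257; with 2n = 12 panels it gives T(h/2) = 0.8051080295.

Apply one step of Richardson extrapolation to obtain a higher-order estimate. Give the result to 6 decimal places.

0.800271

With r = 2 the leading error scales as h^2, so the weight is 2^2 = 4.
4×0.8051080295 − 0.8196182257 = 2.4008138923
Denominator 4 − 1 = 3.
R = 2.4008138923/3 = 0.8002712974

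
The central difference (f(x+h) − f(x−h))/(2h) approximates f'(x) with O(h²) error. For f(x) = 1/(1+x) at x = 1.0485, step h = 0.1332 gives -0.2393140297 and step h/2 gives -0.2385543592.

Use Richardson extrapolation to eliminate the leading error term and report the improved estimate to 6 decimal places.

-0.238301

r = 2, so 2^r = 4.
Weighted: (-0.9542174368) − (-0.2393140297) = -0.7149034071
Extrapolated: (-0.7149034071) / 3 = -0.2383011357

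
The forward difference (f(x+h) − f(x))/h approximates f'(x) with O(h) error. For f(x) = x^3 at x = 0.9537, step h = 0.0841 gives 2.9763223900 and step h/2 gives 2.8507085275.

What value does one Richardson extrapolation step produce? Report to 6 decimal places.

Error is O(h^1); halving h shrinks it by 2^1 = 2.
Top: 2(2.8507085275) − (2.9763223900) = 2.7250946650
2.7250946650 ÷ 1 = 2.7250946650

2.725095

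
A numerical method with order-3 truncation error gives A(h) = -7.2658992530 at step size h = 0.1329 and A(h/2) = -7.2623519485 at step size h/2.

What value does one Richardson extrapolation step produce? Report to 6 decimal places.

Leading term ∝ h^3; use weight 8 = 2^3.
Difference of the inputs: -7.2623519485 − (-7.2658992530) = 0.0035473045
Divide by 2^3 − 1 = 7: 0.0035473045/7 = 0.0005067578
R = A(h/2) + (A(h/2) − A(h))/7 = -7.2623519485 + 0.0005067578 = -7.2618451907
Correction |R − A(h/2)| = 5.068e-04; gap |A(h/2) − A(h)| = 3.547e-03.

-7.261845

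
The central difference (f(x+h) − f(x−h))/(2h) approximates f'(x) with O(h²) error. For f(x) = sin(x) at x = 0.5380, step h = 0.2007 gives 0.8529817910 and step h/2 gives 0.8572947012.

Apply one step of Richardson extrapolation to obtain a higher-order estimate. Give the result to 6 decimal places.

With r = 2 the leading error scales as h^2, so the weight is 2^2 = 4.
Numerator 4 × A(h/2) − A(h) = 4 × 0.8572947012 − 0.8529817910 = 2.5761970138
(4 × 0.8572947012 − 0.8529817910)/(4 − 1) = 0.8587323379

0.858732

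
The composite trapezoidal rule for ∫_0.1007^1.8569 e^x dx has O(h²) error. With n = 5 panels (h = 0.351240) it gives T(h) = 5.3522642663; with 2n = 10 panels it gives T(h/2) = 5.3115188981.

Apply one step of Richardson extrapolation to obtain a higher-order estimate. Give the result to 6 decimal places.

Method order is 2; weight 2^2 = 4.
A(h/2) − A(h) = 5.3115188981 − 5.3522642663 = -0.0407453682
Divide by 2^2 − 1 = 3: (-0.0407453682)/3 = -0.0135817894
R = A(h/2) + (A(h/2) − A(h))/3 = 5.3115188981 − 0.0135817894 = 5.2979371087

5.297937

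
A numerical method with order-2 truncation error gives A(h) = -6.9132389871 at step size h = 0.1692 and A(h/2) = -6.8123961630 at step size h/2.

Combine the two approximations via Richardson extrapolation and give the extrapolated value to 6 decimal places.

r = 2, so 2^r = 4.
A(h/2) − A(h) = -6.8123961630 − (-6.9132389871) = 0.1008428241
Divide by 2^2 − 1 = 3: 0.1008428241/3 = 0.0336142747
R = -6.8123961630 + 0.0336142747 = -6.7787818883
Shift from A(h/2): +0.0336142747.

-6.778782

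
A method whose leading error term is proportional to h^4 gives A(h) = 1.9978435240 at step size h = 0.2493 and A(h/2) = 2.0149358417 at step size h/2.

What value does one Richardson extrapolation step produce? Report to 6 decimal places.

Method order is 4; weight 2^4 = 16.
Top: 16(2.0149358417) − (1.9978435240) = 30.2411299432
R = 30.2411299432/15 = 2.0160753295
Gap between inputs: 1.709e-02; correction applied: +0.0011394878.

2.016075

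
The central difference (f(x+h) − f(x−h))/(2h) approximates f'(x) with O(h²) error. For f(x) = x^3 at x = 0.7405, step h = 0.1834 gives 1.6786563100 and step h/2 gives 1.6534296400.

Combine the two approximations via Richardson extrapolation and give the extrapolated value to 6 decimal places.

r = 2: numerator weight 4, denominator 3.
Weighted: 6.6137185600 − 1.6786563100 = 4.9350622500
Divide by 2^2 − 1 = 3.
4.9350622500 ÷ 3 = 1.6450207500
Correction |R − A(h/2)| = 8.409e-03; gap |A(h/2) − A(h)| = 2.523e-02.

1.645021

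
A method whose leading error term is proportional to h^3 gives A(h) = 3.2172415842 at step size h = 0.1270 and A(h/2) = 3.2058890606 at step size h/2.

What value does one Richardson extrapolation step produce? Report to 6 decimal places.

3.204267

Error is O(h^3); halving h shrinks it by 2^3 = 8.
Weighted: 25.6471124848 − 3.2172415842 = 22.4298709006
Extrapolated: 22.4298709006 / 7 = 3.2042672715
Gap between inputs: 1.135e-02; correction applied: −0.0016217891.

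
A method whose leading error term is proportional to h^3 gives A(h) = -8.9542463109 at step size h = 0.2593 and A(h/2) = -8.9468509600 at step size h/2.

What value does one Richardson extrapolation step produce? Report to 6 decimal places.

Error is O(h^3); halving h shrinks it by 2^3 = 8.
Numerator 8·A(h/2) − A(h) = 8·(-8.9468509600) − (-8.9542463109) = -62.6205613691
Extrapolated: (-62.6205613691) / 7 = -8.9457944813

-8.945794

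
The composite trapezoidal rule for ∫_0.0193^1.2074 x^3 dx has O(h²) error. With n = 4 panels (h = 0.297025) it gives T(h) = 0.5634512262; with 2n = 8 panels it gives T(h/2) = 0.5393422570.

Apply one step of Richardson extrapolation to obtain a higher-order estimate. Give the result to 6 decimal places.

0.531306

The method has order 2: 2^2 = 4.
Top: 4(0.5393422570) − (0.5634512262) = 1.5939178018
Extrapolated: 1.5939178018 / 3 = 0.5313059339
Correction |R − A(h/2)| = 8.036e-03; gap |A(h/2) − A(h)| = 2.411e-02.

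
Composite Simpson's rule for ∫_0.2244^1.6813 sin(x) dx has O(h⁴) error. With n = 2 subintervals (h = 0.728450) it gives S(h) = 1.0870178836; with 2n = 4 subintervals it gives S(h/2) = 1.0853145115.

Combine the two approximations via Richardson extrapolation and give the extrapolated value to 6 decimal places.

r = 4: numerator weight 16, denominator 15.
16×1.0853145115 = 17.3650321840; subtract 1.0870178836 → 16.2780143004
R = 16.2780143004/15 = 1.0852009534

1.085201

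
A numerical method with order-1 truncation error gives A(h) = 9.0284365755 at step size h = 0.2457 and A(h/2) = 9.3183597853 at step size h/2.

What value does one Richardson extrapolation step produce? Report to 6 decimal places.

9.608283

The method has order 1: 2^1 = 2.
2×9.3183597853 = 18.6367195706; 18.6367195706 − 9.0284365755 = 9.6082829951
R = 9.6082829951/1 = 9.6082829951
Gap between inputs: 2.899e-01; correction applied: +0.2899232098.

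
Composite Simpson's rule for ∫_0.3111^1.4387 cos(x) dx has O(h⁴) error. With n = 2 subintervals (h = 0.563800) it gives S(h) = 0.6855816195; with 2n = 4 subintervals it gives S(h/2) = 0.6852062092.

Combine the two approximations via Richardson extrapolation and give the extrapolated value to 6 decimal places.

0.685181

With r = 4 the leading error scales as h^4, so the weight is 2^4 = 16.
Weighted: 10.9632993472 − 0.6855816195 = 10.2777177277
Divide by 2^4 − 1 = 15.
So the Richardson estimate is 0.6851811818.
Gap between inputs: 3.754e-04; correction applied: −0.0000250274.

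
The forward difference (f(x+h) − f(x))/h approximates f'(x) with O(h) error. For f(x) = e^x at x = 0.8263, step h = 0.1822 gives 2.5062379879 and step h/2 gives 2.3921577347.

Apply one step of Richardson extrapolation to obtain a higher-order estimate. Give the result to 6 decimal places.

r = 1, so 2^r = 2.
2×2.3921577347 − 2.5062379879 = 2.2780774815
Denominator 2 − 1 = 1.
So the Richardson estimate is 2.2780774815.

2.278077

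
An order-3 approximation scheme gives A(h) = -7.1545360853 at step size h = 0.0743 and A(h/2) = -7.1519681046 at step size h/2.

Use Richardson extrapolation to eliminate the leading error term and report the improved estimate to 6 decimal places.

r = 3: numerator weight 8, denominator 7.
Weighted: (-57.2157448368) − (-7.1545360853) = -50.0612087515
R = (-50.0612087515)/7 = -7.1516012502
Gap between inputs: 2.568e-03; correction applied: +0.0003668544.

-7.151601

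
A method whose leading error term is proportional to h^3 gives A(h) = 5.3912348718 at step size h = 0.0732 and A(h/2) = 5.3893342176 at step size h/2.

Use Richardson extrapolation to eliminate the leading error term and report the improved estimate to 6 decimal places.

5.389063

r = 3, so 2^r = 8.
2^3·A(h/2) = 43.1146737408; minus A(h) gives 37.7234388690.
R = 37.7234388690/7 = 5.3890626956
Shift from A(h/2): −0.0002715220.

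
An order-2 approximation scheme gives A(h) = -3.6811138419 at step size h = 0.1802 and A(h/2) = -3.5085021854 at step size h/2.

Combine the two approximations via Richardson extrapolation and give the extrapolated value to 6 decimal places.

-3.450965

With r = 2 the leading error scales as h^2, so the weight is 2^2 = 4.
4·(-3.5085021854) = -14.0340087416; subtract (-3.6811138419) → -10.3528948997
Denominator 4 − 1 = 3.
R = (-10.3528948997)/3 = -3.4509649666
Correction |R − A(h/2)| = 5.754e-02; gap |A(h/2) − A(h)| = 1.726e-01.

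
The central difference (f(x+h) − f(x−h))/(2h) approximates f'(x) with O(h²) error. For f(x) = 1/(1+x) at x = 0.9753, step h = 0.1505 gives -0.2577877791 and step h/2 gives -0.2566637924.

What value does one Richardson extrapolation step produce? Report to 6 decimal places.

-0.256289

Method order is 2; weight 2^2 = 4.
4 × (-0.2566637924) = -1.0266551696; (-1.0266551696) − (-0.2577877791) = -0.7688673905
Denominator 4 − 1 = 3.
Extrapolated: (-0.7688673905) / 3 = -0.2562891302
Gap between inputs: 1.124e-03; correction applied: +0.0003746622.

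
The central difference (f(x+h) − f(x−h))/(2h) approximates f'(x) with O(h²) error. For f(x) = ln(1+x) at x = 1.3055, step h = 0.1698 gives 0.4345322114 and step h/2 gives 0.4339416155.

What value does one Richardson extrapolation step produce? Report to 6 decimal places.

0.433745

r = 2: numerator weight 4, denominator 3.
4 × 0.4339416155 − 0.4345322114 = 1.3012342506
Extrapolated: 1.3012342506 / 3 = 0.4337447502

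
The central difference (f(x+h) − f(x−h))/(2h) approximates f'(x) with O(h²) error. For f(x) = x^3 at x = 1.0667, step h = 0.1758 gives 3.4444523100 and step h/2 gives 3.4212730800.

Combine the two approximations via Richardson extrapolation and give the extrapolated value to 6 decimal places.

3.413547

Method order is 2; weight 2^2 = 4.
Numerator 4*A(h/2) − A(h) = 4*3.4212730800 − 3.4444523100 = 10.2406400100
Denominator 4 − 1 = 3.
Extrapolated: 10.2406400100 / 3 = 3.4135466700
Gap between inputs: 2.318e-02; correction applied: −0.0077264100.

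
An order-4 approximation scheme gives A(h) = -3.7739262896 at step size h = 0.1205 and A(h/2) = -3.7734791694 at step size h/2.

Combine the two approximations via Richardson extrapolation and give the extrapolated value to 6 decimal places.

-3.773449

With r = 4 the leading error scales as h^4, so the weight is 2^4 = 16.
Numerator 16×A(h/2) − A(h) = 16×(-3.7734791694) − (-3.7739262896) = -56.6017404208
(16×(-3.7734791694) − (-3.7739262896))/(16 − 1) = -3.7734493614
Gap between inputs: 4.471e-04; correction applied: +0.0000298080.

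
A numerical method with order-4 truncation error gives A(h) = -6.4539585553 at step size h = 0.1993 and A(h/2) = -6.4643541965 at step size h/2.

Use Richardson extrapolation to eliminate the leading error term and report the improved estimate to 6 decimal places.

-6.465047

Error is O(h^4); halving h shrinks it by 2^4 = 16.
Numerator 16·A(h/2) − A(h) = 16·(-6.4643541965) − (-6.4539585553) = -96.9757085887
Divide by 2^4 − 1 = 15.
So the Richardson estimate is -6.4650472392.
Shift from A(h/2): −0.0006930427.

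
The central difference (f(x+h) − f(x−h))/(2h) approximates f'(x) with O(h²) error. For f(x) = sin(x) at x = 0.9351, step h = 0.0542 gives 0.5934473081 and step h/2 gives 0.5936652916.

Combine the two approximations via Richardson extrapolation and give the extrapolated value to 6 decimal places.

Method order is 2; weight 2^2 = 4.
4×0.5936652916 = 2.3746611664; subtract 0.5934473081 → 1.7812138583
Denominator 4 − 1 = 3.
1.7812138583 ÷ 3 = 0.5937379528
Gap between inputs: 2.180e-04; correction applied: +0.0000726612.

0.593738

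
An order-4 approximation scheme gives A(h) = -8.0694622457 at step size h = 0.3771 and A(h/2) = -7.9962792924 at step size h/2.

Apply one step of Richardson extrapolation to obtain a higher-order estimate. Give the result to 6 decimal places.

-7.991400

Method order is 4; weight 2^4 = 16.
16×(-7.9962792924) = -127.9404686784; subtract (-8.0694622457) → -119.8710064327
Denominator 16 − 1 = 15.
(-119.8710064327) ÷ 15 = -7.9914004288
Correction |R − A(h/2)| = 4.879e-03; gap |A(h/2) − A(h)| = 7.318e-02.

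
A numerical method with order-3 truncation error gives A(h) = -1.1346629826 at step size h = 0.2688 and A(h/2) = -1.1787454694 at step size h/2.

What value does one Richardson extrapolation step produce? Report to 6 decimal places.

Method order is 3; weight 2^3 = 8.
8 × (-1.1787454694) − (-1.1346629826) = -8.2953007726
Divide by 2^3 − 1 = 7.
So the Richardson estimate is -1.1850429675.
Gap between inputs: 4.408e-02; correction applied: −0.0062974981.

-1.185043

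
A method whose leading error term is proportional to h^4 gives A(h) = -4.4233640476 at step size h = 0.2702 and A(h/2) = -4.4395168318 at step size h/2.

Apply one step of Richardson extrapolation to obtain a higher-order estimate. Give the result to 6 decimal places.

The method has order 4: 2^4 = 16.
16·(-4.4395168318) − (-4.4233640476) = -66.6089052612
Divide by 2^4 − 1 = 15.
So the Richardson estimate is -4.4405936841.

-4.440594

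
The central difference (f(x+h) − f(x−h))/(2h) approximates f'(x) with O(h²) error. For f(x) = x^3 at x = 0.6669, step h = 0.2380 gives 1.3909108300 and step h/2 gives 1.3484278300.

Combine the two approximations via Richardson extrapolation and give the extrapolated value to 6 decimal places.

Order 2 gives 2^r = 4 and 2^r − 1 = 3.
Numerator 4·A(h/2) − A(h) = 4·1.3484278300 − 1.3909108300 = 4.0028004900
Divide by 2^2 − 1 = 3.
Extrapolated: 4.0028004900 / 3 = 1.3342668300

1.334267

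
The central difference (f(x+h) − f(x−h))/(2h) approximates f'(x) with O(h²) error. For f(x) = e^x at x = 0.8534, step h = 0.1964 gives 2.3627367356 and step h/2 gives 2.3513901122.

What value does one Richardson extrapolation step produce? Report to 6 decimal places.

2.347608

Error is O(h^2); halving h shrinks it by 2^2 = 4.
4×2.3513901122 − 2.3627367356 = 7.0428237132
Denominator 4 − 1 = 3.
Extrapolated: 7.0428237132 / 3 = 2.3476079044
Gap between inputs: 1.135e-02; correction applied: −0.0037822078.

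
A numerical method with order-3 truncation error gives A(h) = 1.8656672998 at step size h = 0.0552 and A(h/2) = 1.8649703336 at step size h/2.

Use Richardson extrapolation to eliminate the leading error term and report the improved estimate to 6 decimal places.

1.864871

Order 3 gives 2^r = 8 and 2^r − 1 = 7.
8 × 1.8649703336 = 14.9197626688; 14.9197626688 − 1.8656672998 = 13.0540953690
Extrapolated: 13.0540953690 / 7 = 1.8648707670
Shift from A(h/2): −0.0000995666.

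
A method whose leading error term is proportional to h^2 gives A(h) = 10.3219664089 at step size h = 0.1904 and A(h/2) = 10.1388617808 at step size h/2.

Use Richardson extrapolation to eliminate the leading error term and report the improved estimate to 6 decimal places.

10.077827

With r = 2 the leading error scales as h^2, so the weight is 2^2 = 4.
4·10.1388617808 = 40.5554471232; subtract 10.3219664089 → 30.2334807143
Divide by 2^2 − 1 = 3.
R = 30.2334807143/3 = 10.0778269048
Shift from A(h/2): −0.0610348760.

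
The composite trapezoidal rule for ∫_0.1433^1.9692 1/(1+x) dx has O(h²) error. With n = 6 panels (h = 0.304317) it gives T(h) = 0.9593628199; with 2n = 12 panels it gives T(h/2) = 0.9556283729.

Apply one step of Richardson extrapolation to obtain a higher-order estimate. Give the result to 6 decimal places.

0.954384

r = 2: numerator weight 4, denominator 3.
4×0.9556283729 = 3.8225134916; subtract 0.9593628199 → 2.8631506717
Denominator 4 − 1 = 3.
(4×0.9556283729 − 0.9593628199)/(4 − 1) = 0.9543835572
Gap between inputs: 3.734e-03; correction applied: −0.0012448157.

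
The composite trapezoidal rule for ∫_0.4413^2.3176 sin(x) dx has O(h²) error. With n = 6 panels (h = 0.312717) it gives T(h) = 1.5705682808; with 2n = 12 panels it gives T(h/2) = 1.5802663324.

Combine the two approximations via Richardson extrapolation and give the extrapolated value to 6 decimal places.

Leading term ∝ h^2; use weight 4 = 2^2.
4·1.5802663324 = 6.3210653296; subtract 1.5705682808 → 4.7504970488
(4·1.5802663324 − 1.5705682808)/(4 − 1) = 1.5834990163
Shift from A(h/2): +0.0032326839.

1.583499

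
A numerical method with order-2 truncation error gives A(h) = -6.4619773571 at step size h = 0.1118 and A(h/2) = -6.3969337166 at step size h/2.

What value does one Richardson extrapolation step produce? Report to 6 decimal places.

r = 2: numerator weight 4, denominator 3.
4×(-6.3969337166) = -25.5877348664; subtract (-6.4619773571) → -19.1257575093
Divide by 2^2 − 1 = 3.
Extrapolated: (-19.1257575093) / 3 = -6.3752525031

-6.375253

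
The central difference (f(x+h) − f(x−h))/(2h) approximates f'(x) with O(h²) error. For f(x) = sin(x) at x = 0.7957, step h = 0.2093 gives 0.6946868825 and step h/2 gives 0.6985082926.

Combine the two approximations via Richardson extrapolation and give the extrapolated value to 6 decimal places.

0.699782

r = 2, so 2^r = 4.
4×0.6985082926 − 0.6946868825 = 2.0993462879
Divide by 2^2 − 1 = 3.
Extrapolated: 2.0993462879 / 3 = 0.6997820960
Gap between inputs: 3.821e-03; correction applied: +0.0012738034.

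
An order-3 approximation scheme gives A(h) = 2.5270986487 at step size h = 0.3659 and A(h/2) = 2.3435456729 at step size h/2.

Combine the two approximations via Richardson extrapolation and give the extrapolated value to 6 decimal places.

Leading term ∝ h^3; use weight 8 = 2^3.
8·2.3435456729 = 18.7483653832; subtract 2.5270986487 → 16.2212667345
Extrapolated: 16.2212667345 / 7 = 2.3173238192
Shift from A(h/2): −0.0262218537.

2.317324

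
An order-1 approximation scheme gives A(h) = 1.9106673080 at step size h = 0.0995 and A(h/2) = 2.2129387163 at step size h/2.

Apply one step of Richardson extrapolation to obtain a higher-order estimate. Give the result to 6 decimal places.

Method order is 1; weight 2^1 = 2.
Numerator 2*A(h/2) − A(h) = 2*2.2129387163 − 1.9106673080 = 2.5152101246
(2*2.2129387163 − 1.9106673080)/(2 − 1) = 2.5152101246

2.515210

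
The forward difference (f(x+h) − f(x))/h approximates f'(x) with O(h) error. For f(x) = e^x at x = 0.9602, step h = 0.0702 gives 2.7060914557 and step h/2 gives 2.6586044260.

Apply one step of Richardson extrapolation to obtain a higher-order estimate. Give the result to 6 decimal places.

With r = 1 the leading error scales as h^1, so the weight is 2^1 = 2.
Weighted: 5.3172088520 − 2.7060914557 = 2.6111173963
R = 2.6111173963/1 = 2.6111173963

2.611117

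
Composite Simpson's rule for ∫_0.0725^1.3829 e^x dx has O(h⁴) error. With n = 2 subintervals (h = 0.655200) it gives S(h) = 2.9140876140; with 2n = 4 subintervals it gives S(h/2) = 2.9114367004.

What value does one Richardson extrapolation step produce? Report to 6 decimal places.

Method order is 4; weight 2^4 = 16.
Difference of the inputs: 2.9114367004 − 2.9140876140 = -0.0026509136
Divide by 2^4 − 1 = 15: (-0.0026509136)/15 = -0.0001767276
R = A(h/2) + (A(h/2) − A(h))/15 = 2.9114367004 − 0.0001767276 = 2.9112599728

2.911260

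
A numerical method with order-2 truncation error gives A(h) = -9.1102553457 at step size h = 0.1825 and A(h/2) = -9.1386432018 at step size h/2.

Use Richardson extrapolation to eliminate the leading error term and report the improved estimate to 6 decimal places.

The method has order 2: 2^2 = 4.
2^2×A(h/2) = -36.5545728072; minus A(h) gives -27.4443174615.
(-27.4443174615) ÷ 3 = -9.1481058205

-9.148106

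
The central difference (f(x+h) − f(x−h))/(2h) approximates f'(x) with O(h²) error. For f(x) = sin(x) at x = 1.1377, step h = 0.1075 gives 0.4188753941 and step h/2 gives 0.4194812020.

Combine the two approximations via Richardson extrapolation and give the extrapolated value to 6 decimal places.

Order 2 gives 2^r = 4 and 2^r − 1 = 3.
4×0.4194812020 − 0.4188753941 = 1.2590494139
Denominator 4 − 1 = 3.
Result: 0.4196831380

0.419683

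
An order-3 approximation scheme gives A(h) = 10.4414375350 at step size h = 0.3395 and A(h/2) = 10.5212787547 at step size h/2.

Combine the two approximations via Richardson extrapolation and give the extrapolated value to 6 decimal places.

With r = 3 the leading error scales as h^3, so the weight is 2^3 = 8.
8 × 10.5212787547 = 84.1702300376; 84.1702300376 − 10.4414375350 = 73.7287925026
Divide by 2^3 − 1 = 7.
(8 × 10.5212787547 − 10.4414375350)/(8 − 1) = 10.5326846432

10.532685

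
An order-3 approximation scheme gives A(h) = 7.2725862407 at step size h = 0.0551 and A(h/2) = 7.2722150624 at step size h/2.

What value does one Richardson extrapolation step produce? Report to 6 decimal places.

Method order is 3; weight 2^3 = 8.
8·7.2722150624 − 7.2725862407 = 50.9051342585
Divide by 2^3 − 1 = 7.
Extrapolated: 50.9051342585 / 7 = 7.2721620369
Gap between inputs: 3.712e-04; correction applied: −0.0000530255.

7.272162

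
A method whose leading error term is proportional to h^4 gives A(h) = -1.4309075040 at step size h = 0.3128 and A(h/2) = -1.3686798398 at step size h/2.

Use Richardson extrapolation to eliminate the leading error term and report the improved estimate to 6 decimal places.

-1.364531

With r = 4 the leading error scales as h^4, so the weight is 2^4 = 16.
Top: 16(-1.3686798398) − (-1.4309075040) = -20.4679699328
(16*(-1.3686798398) − (-1.4309075040))/(16 − 1) = -1.3645313289
Shift from A(h/2): +0.0041485109.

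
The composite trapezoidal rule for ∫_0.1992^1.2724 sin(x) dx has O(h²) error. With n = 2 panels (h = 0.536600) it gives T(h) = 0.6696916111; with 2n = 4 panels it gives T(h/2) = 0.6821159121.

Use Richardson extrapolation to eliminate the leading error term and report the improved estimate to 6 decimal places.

With r = 2 the leading error scales as h^2, so the weight is 2^2 = 4.
4 × 0.6821159121 − 0.6696916111 = 2.0587720373
2.0587720373 ÷ 3 = 0.6862573458
Correction |R − A(h/2)| = 4.141e-03; gap |A(h/2) − A(h)| = 1.242e-02.

0.686257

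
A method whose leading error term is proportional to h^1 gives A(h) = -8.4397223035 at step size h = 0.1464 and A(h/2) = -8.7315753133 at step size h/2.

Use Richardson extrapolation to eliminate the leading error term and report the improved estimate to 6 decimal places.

Leading term ∝ h^1; use weight 2 = 2^1.
Numerator 2·A(h/2) − A(h) = 2·(-8.7315753133) − (-8.4397223035) = -9.0234283231
Divide by 2^1 − 1 = 1.
Result: -9.0234283231

-9.023428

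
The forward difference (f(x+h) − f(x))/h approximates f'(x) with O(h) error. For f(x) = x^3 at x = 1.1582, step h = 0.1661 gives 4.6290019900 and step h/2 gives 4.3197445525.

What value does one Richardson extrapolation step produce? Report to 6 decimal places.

4.010487

With r = 1 the leading error scales as h^1, so the weight is 2^1 = 2.
2^1×A(h/2) = 8.6394891050; minus A(h) gives 4.0104871150.
Divide by 2^1 − 1 = 1.
So the Richardson estimate is 4.0104871150.
Shift from A(h/2): −0.3092574375.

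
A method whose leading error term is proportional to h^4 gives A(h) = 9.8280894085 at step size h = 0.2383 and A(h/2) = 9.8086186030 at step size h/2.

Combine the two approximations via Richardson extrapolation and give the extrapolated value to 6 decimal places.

Order 4 gives 2^r = 16 and 2^r − 1 = 15.
2^4*A(h/2) = 156.9378976480; minus A(h) gives 147.1098082395.
Divide by 2^4 − 1 = 15.
Result: 9.8073205493
Shift from A(h/2): −0.0012980537.

9.807321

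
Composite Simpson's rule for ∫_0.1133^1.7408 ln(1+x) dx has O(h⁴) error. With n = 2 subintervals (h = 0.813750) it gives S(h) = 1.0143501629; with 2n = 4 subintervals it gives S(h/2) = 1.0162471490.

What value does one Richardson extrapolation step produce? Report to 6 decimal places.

Method order is 4; weight 2^4 = 16.
Top: 16(1.0162471490) − (1.0143501629) = 15.2456042211
Denominator 16 − 1 = 15.
R = 15.2456042211/15 = 1.0163736147
Correction |R − A(h/2)| = 1.265e-04; gap |A(h/2) − A(h)| = 1.897e-03.

1.016374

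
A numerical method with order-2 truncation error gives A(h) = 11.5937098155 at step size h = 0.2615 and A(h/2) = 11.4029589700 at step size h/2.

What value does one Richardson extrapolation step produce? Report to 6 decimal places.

11.339375

r = 2, so 2^r = 4.
2^2×A(h/2) = 45.6118358800; minus A(h) gives 34.0181260645.
Divide by 2^2 − 1 = 3.
R = 34.0181260645/3 = 11.3393753548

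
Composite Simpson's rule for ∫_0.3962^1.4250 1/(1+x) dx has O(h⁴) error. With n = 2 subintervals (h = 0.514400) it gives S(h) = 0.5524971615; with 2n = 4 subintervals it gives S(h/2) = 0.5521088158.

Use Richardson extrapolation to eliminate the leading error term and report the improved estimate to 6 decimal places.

0.552083

Order 4 gives 2^r = 16 and 2^r − 1 = 15.
16×0.5521088158 = 8.8337410528; 8.8337410528 − 0.5524971615 = 8.2812438913
R = 8.2812438913/15 = 0.5520829261
Shift from A(h/2): −0.0000258897.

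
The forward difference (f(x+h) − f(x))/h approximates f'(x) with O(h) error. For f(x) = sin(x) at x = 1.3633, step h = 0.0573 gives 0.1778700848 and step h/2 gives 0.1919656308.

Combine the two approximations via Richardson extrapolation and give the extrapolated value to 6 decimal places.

Method order is 1; weight 2^1 = 2.
Weighted: 0.3839312616 − 0.1778700848 = 0.2060611768
Denominator 2 − 1 = 1.
So the Richardson estimate is 0.2060611768.

0.206061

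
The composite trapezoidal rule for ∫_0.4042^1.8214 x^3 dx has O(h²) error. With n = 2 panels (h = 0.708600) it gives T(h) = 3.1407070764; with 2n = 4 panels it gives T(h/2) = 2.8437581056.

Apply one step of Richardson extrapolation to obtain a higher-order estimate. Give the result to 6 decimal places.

Method order is 2; weight 2^2 = 4.
4×2.8437581056 − 3.1407070764 = 8.2343253460
Divide by 2^2 − 1 = 3.
So the Richardson estimate is 2.7447751153.

2.744775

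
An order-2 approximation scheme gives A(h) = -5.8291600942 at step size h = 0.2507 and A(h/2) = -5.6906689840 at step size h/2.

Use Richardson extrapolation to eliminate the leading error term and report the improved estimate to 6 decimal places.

Error is O(h^2); halving h shrinks it by 2^2 = 4.
Weighted: (-22.7626759360) − (-5.8291600942) = -16.9335158418
Extrapolated: (-16.9335158418) / 3 = -5.6445052806

-5.644505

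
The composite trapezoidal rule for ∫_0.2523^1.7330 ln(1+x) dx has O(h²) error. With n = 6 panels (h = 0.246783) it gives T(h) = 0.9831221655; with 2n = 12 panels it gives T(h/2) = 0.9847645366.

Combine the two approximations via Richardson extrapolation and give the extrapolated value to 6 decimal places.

0.985312

Method order is 2; weight 2^2 = 4.
A(h/2) − A(h) = 0.9847645366 − 0.9831221655 = 0.0016423711
Divide by 2^2 − 1 = 3: 0.0016423711/3 = 0.0005474570
R = 0.9847645366 + 0.0005474570 = 0.9853119936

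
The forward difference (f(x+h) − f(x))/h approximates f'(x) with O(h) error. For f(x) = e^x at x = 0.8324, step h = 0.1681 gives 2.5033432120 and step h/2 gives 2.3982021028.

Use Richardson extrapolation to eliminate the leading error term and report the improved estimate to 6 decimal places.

2.293061

The method has order 1: 2^1 = 2.
Weighted: 4.7964042056 − 2.5033432120 = 2.2930609936
R = 2.2930609936/1 = 2.2930609936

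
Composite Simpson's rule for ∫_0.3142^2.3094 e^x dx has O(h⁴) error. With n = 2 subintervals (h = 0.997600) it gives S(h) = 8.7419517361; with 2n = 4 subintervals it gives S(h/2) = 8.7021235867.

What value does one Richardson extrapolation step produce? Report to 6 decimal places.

Method order is 4; weight 2^4 = 16.
2^4×A(h/2) = 139.2339773872; minus A(h) gives 130.4920256511.
(16×8.7021235867 − 8.7419517361)/(16 − 1) = 8.6994683767
Gap between inputs: 3.983e-02; correction applied: −0.0026552100.

8.699468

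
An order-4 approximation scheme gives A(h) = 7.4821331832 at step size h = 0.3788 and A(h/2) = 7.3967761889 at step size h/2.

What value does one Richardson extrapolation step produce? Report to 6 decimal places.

7.391086

Order 4 gives 2^r = 16 and 2^r − 1 = 15.
16*7.3967761889 = 118.3484190224; 118.3484190224 − 7.4821331832 = 110.8662858392
Extrapolated: 110.8662858392 / 15 = 7.3910857226
Gap between inputs: 8.536e-02; correction applied: −0.0056904663.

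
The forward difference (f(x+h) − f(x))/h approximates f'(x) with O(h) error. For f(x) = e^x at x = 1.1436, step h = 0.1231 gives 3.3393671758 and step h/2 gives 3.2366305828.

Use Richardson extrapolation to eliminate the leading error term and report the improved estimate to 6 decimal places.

3.133894

Method order is 1; weight 2^1 = 2.
2 × 3.2366305828 = 6.4732611656; subtract 3.3393671758 → 3.1338939898
R = 3.1338939898/1 = 3.1338939898
Shift from A(h/2): −0.1027365930.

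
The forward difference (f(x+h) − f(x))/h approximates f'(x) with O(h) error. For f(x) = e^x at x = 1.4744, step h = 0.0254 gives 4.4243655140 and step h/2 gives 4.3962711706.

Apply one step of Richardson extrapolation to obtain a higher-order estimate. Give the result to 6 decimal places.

4.368177

Order 1 gives 2^r = 2 and 2^r − 1 = 1.
2*4.3962711706 = 8.7925423412; 8.7925423412 − 4.4243655140 = 4.3681768272
Divide by 2^1 − 1 = 1.
Extrapolated: 4.3681768272 / 1 = 4.3681768272
Correction |R − A(h/2)| = 2.809e-02; gap |A(h/2) − A(h)| = 2.809e-02.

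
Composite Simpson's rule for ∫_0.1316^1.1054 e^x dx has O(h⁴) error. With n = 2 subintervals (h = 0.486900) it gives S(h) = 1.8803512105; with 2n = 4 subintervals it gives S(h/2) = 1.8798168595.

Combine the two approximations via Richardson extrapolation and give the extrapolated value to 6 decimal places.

1.879781

Leading term ∝ h^4; use weight 16 = 2^4.
16×1.8798168595 = 30.0770697520; subtract 1.8803512105 → 28.1967185415
R = 28.1967185415/15 = 1.8797812361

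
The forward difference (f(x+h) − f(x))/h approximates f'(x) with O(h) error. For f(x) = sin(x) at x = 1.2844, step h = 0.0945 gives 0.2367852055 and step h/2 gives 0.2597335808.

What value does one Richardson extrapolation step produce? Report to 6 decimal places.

Leading term ∝ h^1; use weight 2 = 2^1.
Numerator 2 × A(h/2) − A(h) = 2 × 0.2597335808 − 0.2367852055 = 0.2826819561
Denominator 2 − 1 = 1.
R = 0.2826819561/1 = 0.2826819561

0.282682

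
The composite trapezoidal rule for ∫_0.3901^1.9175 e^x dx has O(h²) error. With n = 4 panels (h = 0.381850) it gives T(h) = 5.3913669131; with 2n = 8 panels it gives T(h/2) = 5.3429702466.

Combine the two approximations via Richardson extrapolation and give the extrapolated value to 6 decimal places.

With r = 2 the leading error scales as h^2, so the weight is 2^2 = 4.
Numerator 4·A(h/2) − A(h) = 4·5.3429702466 − 5.3913669131 = 15.9805140733
R = 15.9805140733/3 = 5.3268380244

5.326838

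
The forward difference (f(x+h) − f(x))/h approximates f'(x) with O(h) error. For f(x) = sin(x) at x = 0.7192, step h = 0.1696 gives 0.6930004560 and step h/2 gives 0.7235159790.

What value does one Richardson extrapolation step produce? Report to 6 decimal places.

Error is O(h^1); halving h shrinks it by 2^1 = 2.
2×0.7235159790 = 1.4470319580; 1.4470319580 − 0.6930004560 = 0.7540315020
Denominator 2 − 1 = 1.
(2×0.7235159790 − 0.6930004560)/(2 − 1) = 0.7540315020
Correction |R − A(h/2)| = 3.052e-02; gap |A(h/2) − A(h)| = 3.052e-02.

0.754032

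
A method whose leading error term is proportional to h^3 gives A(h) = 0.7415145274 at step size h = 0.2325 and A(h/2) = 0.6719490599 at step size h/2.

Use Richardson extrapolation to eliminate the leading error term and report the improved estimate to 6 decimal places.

0.662011

r = 3: numerator weight 8, denominator 7.
2^3×A(h/2) = 5.3755924792; minus A(h) gives 4.6340779518.
Denominator 8 − 1 = 7.
So the Richardson estimate is 0.6620111360.
Shift from A(h/2): −0.0099379239.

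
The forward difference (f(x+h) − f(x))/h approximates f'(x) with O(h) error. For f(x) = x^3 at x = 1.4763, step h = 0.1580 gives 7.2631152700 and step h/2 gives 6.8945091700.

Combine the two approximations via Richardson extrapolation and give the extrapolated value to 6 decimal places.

r = 1: numerator weight 2, denominator 1.
Numerator 2*A(h/2) − A(h) = 2*6.8945091700 − 7.2631152700 = 6.5259030700
R = 6.5259030700/1 = 6.5259030700

6.525903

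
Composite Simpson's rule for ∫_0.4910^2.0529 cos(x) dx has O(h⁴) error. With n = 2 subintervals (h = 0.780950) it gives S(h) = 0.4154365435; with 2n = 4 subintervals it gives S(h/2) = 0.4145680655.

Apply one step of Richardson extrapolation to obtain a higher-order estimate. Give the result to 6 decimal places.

0.414510

r = 4, so 2^r = 16.
Top: 16(0.4145680655) − (0.4154365435) = 6.2176525045
R = 6.2176525045/15 = 0.4145101670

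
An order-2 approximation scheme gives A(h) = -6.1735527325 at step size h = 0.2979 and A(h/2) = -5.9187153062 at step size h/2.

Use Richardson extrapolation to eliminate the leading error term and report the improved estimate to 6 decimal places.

-5.833769

Order 2 gives 2^r = 4 and 2^r − 1 = 3.
2^2 × A(h/2) = -23.6748612248; minus A(h) gives -17.5013084923.
Denominator 4 − 1 = 3.
Result: -5.8337694974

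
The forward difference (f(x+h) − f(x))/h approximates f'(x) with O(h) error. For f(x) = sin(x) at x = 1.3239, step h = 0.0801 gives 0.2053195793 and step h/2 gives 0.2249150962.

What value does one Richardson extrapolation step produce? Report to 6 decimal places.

0.244511

Leading term ∝ h^1; use weight 2 = 2^1.
2·0.2249150962 = 0.4498301924; 0.4498301924 − 0.2053195793 = 0.2445106131
R = 0.2445106131/1 = 0.2445106131
Shift from A(h/2): +0.0195955169.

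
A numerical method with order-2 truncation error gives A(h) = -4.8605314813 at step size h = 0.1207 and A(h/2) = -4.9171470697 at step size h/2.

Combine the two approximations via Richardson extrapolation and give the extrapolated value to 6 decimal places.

Method order is 2; weight 2^2 = 4.
Top: 4(-4.9171470697) − (-4.8605314813) = -14.8080567975
Denominator 4 − 1 = 3.
R = (-14.8080567975)/3 = -4.9360189325
Shift from A(h/2): −0.0188718628.

-4.936019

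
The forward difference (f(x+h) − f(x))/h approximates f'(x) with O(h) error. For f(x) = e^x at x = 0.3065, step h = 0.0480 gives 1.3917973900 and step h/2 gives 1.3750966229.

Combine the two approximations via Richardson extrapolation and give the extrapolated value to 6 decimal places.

The method has order 1: 2^1 = 2.
Weighted: 2.7501932458 − 1.3917973900 = 1.3583958558
Divide by 2^1 − 1 = 1.
Result: 1.3583958558
Gap between inputs: 1.670e-02; correction applied: −0.0167007671.

1.358396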